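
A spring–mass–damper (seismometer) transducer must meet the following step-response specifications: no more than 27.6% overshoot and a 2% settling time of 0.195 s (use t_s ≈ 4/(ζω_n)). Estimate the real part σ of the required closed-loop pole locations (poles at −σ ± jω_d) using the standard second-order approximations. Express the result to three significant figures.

σ ≈ 20.5

The settling-time spec alone fixes σ = ζω_n = 4/t_s = 4/0.195 = 20.5.
(Overshoot then fixes ζ = 0.379 and hence ω_d = σ·√(1−ζ²)/ζ = 50.1 rad/s.)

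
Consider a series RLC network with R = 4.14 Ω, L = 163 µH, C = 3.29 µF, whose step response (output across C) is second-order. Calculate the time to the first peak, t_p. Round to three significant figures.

For a series RLC circuit (capacitor voltage as output), ω_n = 1/√(LC) = 1/√(163 µH · 3.29 µF) = 43200 rad/s.
ζ = (R/2)·√(C/L) = (4.14/2)·√(3.29 µF/163 µH) = 0.294.
ω_d = ω_n√(1−ζ²) = 41300 rad/s. t_p = π/ω_d = 0.0000761 s.

t_p ≈ 0.0000761 s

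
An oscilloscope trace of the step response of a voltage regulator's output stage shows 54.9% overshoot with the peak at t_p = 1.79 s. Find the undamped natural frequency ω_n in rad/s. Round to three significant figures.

ω_n ≈ 1.79 rad/s

The overshoot fixes ζ = −ln(OS)/√(π²+ln²(OS)) = 0.187.
t_p = π/ω_d ⇒ ω_d = 1.76 rad/s; then ω_n = ω_d/√(1−ζ²) = 1.79 rad/s.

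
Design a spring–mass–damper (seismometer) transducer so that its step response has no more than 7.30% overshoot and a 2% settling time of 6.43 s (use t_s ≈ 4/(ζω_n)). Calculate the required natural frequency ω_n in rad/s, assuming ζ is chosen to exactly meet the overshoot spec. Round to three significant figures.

ω_n ≈ 0.972 rad/s

Inverting the overshoot relation: ζ = |ln 0.0730|/√(π² + ln²0.0730) = 0.640.
From t_s ≈ 4/(ζω_n): ω_n = 4/(ζ·t_s) = 4/(0.640·6.43) = 0.972 rad/s.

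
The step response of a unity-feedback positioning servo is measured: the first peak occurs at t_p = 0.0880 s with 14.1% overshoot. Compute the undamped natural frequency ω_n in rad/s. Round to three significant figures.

ω_n ≈ 42.1 rad/s

From the overshoot, ζ = −ln(OS)/√(π²+ln²(OS)) = 0.529.
From t_p = π/ω_d, ω_d = π/0.0880 = 35.7 rad/s, so ω_n = ω_d/√(1−ζ²) = 42.1 rad/s.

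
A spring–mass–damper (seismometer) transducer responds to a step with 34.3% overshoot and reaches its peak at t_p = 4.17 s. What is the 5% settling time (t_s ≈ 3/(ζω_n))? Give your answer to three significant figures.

The overshoot fixes ζ = −ln(OS)/√(π²+ln²(OS)) = 0.322.
From t_p = π/ω_d, ω_d = π/4.17 = 0.753 rad/s, so ω_n = ω_d/√(1−ζ²) = 0.796 rad/s.
t_s ≈ 3/(ζω_n) = 3/(0.322·0.796) = 11.7 s.

t_s ≈ 11.7 s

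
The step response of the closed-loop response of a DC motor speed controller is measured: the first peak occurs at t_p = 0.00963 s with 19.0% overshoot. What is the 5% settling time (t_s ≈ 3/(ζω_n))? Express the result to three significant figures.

The overshoot fixes ζ = −ln(OS)/√(π²+ln²(OS)) = 0.467.
From t_p = π/ω_d, ω_d = π/0.00963 = 326 rad/s, so ω_n = ω_d/√(1−ζ²) = 369 rad/s.
t_s ≈ 3/(ζω_n) = 3/(0.467·369) = 0.0174 s.

t_s ≈ 0.0174 s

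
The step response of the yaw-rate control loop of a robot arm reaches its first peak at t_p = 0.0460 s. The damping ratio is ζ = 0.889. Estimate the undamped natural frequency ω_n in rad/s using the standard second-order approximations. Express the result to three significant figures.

Peak time t_p = π/ω_d, so ω_d = π/t_p = π/0.0460 = 68.3 rad/s.
ω_n = ω_d/√(1−ζ²) = 68.3/√0.210 = 149 rad/s.

ω_n ≈ 149 rad/s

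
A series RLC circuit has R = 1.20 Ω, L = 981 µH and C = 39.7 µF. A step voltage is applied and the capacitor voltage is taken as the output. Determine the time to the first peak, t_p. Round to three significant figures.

For a series RLC circuit (capacitor voltage as output), ω_n = 1/√(LC) = 1/√(981 µH · 39.7 µF) = 5070 rad/s.
ζ = (R/2)·√(C/L) = (1.20/2)·√(39.7 µF/981 µH) = 0.121.
The damped frequency ω_d = ω_n√(1−ζ²) = 5030 rad/s. t_p = π/ω_d = 0.000625 s.

t_p ≈ 0.000625 s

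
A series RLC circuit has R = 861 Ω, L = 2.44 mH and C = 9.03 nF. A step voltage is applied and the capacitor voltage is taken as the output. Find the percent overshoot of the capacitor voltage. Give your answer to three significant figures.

%OS ≈ 0.964%

For a series RLC circuit (capacitor voltage as output), ω_n = 1/√(LC) = 1/√(2.44 mH · 9.03 nF) = 213000 rad/s.
ζ = (R/2)·√(C/L) = (861/2)·√(9.03 nF/2.44 mH) = 0.828.
Overshoot: exp(−π·0.828/√(1−0.828²)) = 0.00964, i.e. 0.964%.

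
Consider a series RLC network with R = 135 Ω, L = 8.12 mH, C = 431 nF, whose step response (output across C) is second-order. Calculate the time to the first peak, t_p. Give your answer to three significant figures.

For a series RLC circuit (capacitor voltage as output), ω_n = 1/√(LC) = 1/√(8.12 mH · 431 nF) = 16900 rad/s.
ζ = (R/2)·√(C/L) = (135/2)·√(431 nF/8.12 mH) = 0.492.
The damped frequency ω_d = ω_n√(1−ζ²) = 14700 rad/s. t_p = π/ω_d = 0.000213 s.

t_p ≈ 0.000213 s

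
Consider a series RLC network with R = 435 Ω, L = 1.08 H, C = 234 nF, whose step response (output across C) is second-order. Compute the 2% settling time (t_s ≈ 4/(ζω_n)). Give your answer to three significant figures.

For a series RLC circuit (capacitor voltage as output), ω_n = 1/√(LC) = 1/√(1.08 H · 234 nF) = 1990 rad/s.
ζ = (R/2)·√(C/L) = (435/2)·√(234 nF/1.08 H) = 0.101.
t_s ≈ 4/(ζω_n) = 0.0199 s.

t_s ≈ 0.0199 s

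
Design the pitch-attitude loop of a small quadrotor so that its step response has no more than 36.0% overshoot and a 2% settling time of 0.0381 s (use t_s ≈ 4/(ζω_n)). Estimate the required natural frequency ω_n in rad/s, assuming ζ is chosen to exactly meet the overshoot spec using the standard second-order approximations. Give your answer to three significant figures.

Inverting the overshoot relation: ζ = |ln 0.360|/√(π² + ln²0.360) = 0.309.
Then ω_n = 4/(ζ t_s) = 4/(0.309 × 0.0381) = 339 rad/s.

ω_n ≈ 339 rad/s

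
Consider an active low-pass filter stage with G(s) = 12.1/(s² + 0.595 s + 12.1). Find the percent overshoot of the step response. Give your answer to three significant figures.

ω_n = √12.1 = 3.48 rad/s; ζ = 0.595/(2·3.48) = 0.0855.
%OS = 100·exp(−πζ/√(1−ζ²)) = 76.4%.

%OS ≈ 76.4%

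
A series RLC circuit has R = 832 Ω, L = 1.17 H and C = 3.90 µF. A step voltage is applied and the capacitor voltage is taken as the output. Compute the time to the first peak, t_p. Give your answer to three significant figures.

For a series RLC circuit (capacitor voltage as output), ω_n = 1/√(LC) = 1/√(1.17 H · 3.90 µF) = 468 rad/s.
ζ = (R/2)·√(C/L) = (832/2)·√(3.90 µF/1.17 H) = 0.760.
The damped frequency ω_d = ω_n√(1−ζ²) = 305 rad/s. t_p = π/ω_d = 0.0103 s.

t_p ≈ 0.0103 s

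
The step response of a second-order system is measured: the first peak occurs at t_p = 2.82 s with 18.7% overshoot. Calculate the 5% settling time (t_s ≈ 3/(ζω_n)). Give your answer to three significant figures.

t_s ≈ 5.05 s

From the overshoot, ζ = −ln(OS)/√(π²+ln²(OS)) = 0.471.
t_p = π/ω_d ⇒ ω_d = 1.11 rad/s; then ω_n = ω_d/√(1−ζ²) = 1.26 rad/s.
t_s ≈ 3/(ζω_n) = 3/(0.471·1.26) = 5.05 s.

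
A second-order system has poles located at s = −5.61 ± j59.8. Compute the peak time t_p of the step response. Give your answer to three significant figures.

t_p = π/ω_d with ω_d = 59.8 (the imaginary part), so t_p = 0.0525 s.

t_p ≈ 0.0525 s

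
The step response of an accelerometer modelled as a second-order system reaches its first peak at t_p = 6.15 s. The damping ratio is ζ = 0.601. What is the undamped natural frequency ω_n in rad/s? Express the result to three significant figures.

ω_n ≈ 0.639 rad/s

Peak time t_p = π/ω_d, so ω_d = π/t_p = π/6.15 = 0.511 rad/s.
ω_n = ω_d/√(1−ζ²) = 0.511/√0.639 = 0.639 rad/s.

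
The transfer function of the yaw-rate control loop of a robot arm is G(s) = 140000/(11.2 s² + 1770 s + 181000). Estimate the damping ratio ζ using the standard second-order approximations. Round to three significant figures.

Dividing through by 11.2: denominator becomes s² + 158.0 s + 16160.
So ω_n = √16160 = 127 rad/s and ζ = 158.0/(2·127) = 0.622.

ζ ≈ 0.622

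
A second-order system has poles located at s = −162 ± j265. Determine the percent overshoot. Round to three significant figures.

%OS ≈ 14.7%

The poles are at −σ ± jω_d with σ = 162 and ω_d = 265, so ω_n = √(σ²+ω_d²) = 311 rad/s and ζ = σ/ω_n = 0.522.
%OS = 100 e^{−πζ/√(1−ζ²)} with ζ = 0.522 gives 14.7%.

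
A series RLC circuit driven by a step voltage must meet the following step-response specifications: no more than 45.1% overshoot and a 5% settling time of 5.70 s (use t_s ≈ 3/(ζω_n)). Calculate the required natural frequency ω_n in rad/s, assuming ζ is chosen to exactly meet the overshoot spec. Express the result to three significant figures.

ζ = −ln(OS)/√(π² + (ln OS)²). With OS = 0.451, ln OS = −0.7963 and ζ = 0.7963/3.241 = 0.246.
Then ω_n = 3/(ζ t_s) = 3/(0.246 × 5.70) = 2.14 rad/s.

ω_n ≈ 2.14 rad/s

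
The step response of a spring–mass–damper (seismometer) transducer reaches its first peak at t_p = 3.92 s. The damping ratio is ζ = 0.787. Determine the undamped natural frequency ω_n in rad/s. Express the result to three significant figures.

Peak time t_p = π/ω_d, so ω_d = π/t_p = π/3.92 = 0.801 rad/s.
ω_n = ω_d/√(1−ζ²) = 0.801/√0.381 = 1.30 rad/s.

ω_n ≈ 1.30 rad/s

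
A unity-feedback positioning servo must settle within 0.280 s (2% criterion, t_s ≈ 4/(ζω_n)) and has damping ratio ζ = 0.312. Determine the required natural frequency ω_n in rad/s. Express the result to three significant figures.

Rearranging t_s ≈ 4/(ζω_n) gives ω_n = 4/(ζ·t_s) = 4/(0.312 × 0.280) = 45.8 rad/s.

ω_n ≈ 45.8 rad/s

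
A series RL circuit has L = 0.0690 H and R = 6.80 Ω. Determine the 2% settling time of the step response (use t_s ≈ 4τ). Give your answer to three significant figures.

t_s ≈ 0.0406 s

τ = L/R = 0.0690/6.80 = 0.0101 s.
t_s ≈ 4τ = 0.0406 s.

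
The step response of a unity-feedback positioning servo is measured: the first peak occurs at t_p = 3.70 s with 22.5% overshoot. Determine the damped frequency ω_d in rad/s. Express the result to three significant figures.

ω_d ≈ 0.849 rad/s

t_p = π/ω_d, so ω_d = π/3.70 = 0.849 rad/s.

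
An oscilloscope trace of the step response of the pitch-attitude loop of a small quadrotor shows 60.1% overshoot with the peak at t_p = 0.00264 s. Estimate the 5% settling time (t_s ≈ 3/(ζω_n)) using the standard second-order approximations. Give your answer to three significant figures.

ζ from %OS: ζ = |ln 0.601|/√(π²+ln²0.601) = 0.160.
t_p = π/ω_d ⇒ ω_d = 1190 rad/s; then ω_n = ω_d/√(1−ζ²) = 1210 rad/s.
t_s ≈ 3/(ζω_n) = 3/(0.160·1210) = 0.0156 s.

t_s ≈ 0.0156 s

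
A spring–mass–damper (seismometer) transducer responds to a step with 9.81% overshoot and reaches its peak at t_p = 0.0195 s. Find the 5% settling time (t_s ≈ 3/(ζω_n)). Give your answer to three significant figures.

ζ from %OS: ζ = |ln 0.0981|/√(π²+ln²0.0981) = 0.594.
From t_p = π/ω_d, ω_d = π/0.0195 = 161 rad/s, so ω_n = ω_d/√(1−ζ²) = 200 rad/s.
t_s ≈ 3/(ζω_n) = 3/(0.594·200) = 0.0252 s.

t_s ≈ 0.0252 s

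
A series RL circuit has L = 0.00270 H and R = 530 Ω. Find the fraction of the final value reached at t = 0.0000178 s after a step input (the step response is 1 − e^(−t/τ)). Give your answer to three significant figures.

τ = L/R = 0.00270/530 = 0.00000509 s.
y(t)/y_∞ = 1 − e^(−t/τ) = 1 − e^(−0.0000178/0.00000509) = 1 − e^(−3.49) = 0.970.

y/y_∞ ≈ 0.970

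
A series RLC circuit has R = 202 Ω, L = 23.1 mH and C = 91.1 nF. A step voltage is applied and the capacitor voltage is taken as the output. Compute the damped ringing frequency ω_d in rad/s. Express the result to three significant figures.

For a series RLC circuit (capacitor voltage as output), ω_n = 1/√(LC) = 1/√(23.1 mH · 91.1 nF) = 21800 rad/s.
ζ = (R/2)·√(C/L) = (202/2)·√(91.1 nF/23.1 mH) = 0.201.
The damped frequency ω_d = ω_n√(1−ζ²) = 21400 rad/s.

ω_d ≈ 21400 rad/s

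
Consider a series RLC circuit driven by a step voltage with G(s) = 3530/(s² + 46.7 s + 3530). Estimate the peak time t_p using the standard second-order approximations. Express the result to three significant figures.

ω_n = √3530 = 59.4 rad/s; ζ = 46.7/(2·59.4) = 0.393.
ω_d = ω_n√(1−ζ²) = 54.6 rad/s. Then t_p = π/ω_d = 0.0575 s.

t_p ≈ 0.0575 s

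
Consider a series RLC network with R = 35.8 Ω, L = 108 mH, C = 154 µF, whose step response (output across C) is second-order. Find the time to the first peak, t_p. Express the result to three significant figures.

t_p ≈ 0.0174 s

For a series RLC circuit (capacitor voltage as output), ω_n = 1/√(LC) = 1/√(108 mH · 154 µF) = 245 rad/s.
ζ = (R/2)·√(C/L) = (35.8/2)·√(154 µF/108 mH) = 0.676.
ω_d = ω_n√(1−ζ²) = 181 rad/s. t_p = π/ω_d = 0.0174 s.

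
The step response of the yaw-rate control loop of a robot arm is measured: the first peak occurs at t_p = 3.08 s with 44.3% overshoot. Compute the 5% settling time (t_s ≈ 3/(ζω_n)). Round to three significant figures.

t_s ≈ 11.3 s

ζ from %OS: ζ = |ln 0.443|/√(π²+ln²0.443) = 0.251.
From t_p = π/ω_d, ω_d = π/3.08 = 1.02 rad/s, so ω_n = ω_d/√(1−ζ²) = 1.05 rad/s.
t_s ≈ 3/(ζω_n) = 3/(0.251·1.05) = 11.3 s.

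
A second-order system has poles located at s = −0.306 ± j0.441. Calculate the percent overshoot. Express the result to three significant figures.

%OS ≈ 11.3%

With σ = 0.306, ω_d = 0.441: ω_n = √(σ²+ω_d²) = 0.537 rad/s, ζ = σ/ω_n = 0.570.
%OS = 100·exp(−πζ/√(1−ζ²)) = 11.3%.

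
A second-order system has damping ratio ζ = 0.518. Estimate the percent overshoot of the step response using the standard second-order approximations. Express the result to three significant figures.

For an underdamped second-order system, %OS = 100·exp(−πζ/√(1−ζ²)).
πζ/√(1−ζ²) = π·0.518/√(1−0.268) = 1.902, so %OS = 100·e^(−1.902) = 14.9%.

%OS ≈ 14.9%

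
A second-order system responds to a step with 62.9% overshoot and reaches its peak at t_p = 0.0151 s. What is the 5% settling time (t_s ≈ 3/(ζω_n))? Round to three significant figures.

t_s ≈ 0.0977 s

The overshoot fixes ζ = −ln(OS)/√(π²+ln²(OS)) = 0.146.
t_p = π/ω_d ⇒ ω_d = 208 rad/s; then ω_n = ω_d/√(1−ζ²) = 210 rad/s.
t_s ≈ 3/(ζω_n) = 3/(0.146·210) = 0.0977 s.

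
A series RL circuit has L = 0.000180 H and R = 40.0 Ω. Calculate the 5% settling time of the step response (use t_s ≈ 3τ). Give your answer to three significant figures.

t_s ≈ 0.0000135 s

τ = L/R = 0.000180/40.0 = 0.00000450 s.
t_s ≈ 3τ = 0.0000135 s.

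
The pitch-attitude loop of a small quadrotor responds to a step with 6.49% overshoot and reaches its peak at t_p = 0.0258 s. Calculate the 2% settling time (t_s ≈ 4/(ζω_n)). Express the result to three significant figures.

t_s ≈ 0.0377 s

From the overshoot, ζ = −ln(OS)/√(π²+ln²(OS)) = 0.657.
t_p = π/ω_d ⇒ ω_d = 122 rad/s; then ω_n = ω_d/√(1−ζ²) = 161 rad/s.
t_s ≈ 4/(ζω_n) = 4/(0.657·161) = 0.0377 s.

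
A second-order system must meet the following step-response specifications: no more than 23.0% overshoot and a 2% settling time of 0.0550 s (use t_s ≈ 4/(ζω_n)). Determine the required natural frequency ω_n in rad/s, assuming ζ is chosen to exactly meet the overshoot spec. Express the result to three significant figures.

ω_n ≈ 172 rad/s

Inverting the overshoot relation: ζ = |ln 0.230|/√(π² + ln²0.230) = 0.424.
From t_s ≈ 4/(ζω_n): ω_n = 4/(ζ·t_s) = 4/(0.424·0.0550) = 172 rad/s.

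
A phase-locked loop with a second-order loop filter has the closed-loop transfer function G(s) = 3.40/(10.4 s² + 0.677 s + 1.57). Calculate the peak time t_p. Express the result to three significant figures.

Dividing through by 10.4: denominator becomes s² + 0.06510 s + 0.1510.
So ω_n = √0.1510 = 0.389 rad/s and ζ = 0.06510/(2·0.389) = 0.0838.
ω_d = ω_n√(1−ζ²) = 0.387 rad/s. t_p = π/ω_d = 8.11 s.

t_p ≈ 8.11 s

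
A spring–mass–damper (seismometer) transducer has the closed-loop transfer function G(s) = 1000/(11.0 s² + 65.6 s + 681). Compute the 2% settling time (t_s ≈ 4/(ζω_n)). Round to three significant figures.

Dividing through by 11.0: denominator becomes s² + 5.964 s + 61.91.
So ω_n = √61.91 = 7.87 rad/s and ζ = 5.964/(2·7.87) = 0.379.
t_s ≈ 4/(ζω_n) = 1.34 s.

t_s ≈ 1.34 s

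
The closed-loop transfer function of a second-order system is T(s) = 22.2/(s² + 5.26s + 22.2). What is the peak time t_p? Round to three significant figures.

t_p ≈ 0.804 s

Matching coefficients with s² + 2ζω_n s + ω_n² gives ω_n² = 22.2 ⇒ ω_n = 4.71 rad/s, and ζ = 5.26/(2ω_n) = 0.558.
ω_d = 4.71·√(1 − 0.558²) = 3.91 rad/s. Then t_p = π/ω_d = 0.804 s.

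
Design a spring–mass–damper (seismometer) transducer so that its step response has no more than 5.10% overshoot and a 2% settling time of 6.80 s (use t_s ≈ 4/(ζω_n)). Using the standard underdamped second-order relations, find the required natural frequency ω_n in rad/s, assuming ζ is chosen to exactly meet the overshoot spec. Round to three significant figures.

From %OS = 100·exp(−πζ/√(1−ζ²)), invert to get ζ = −ln(OS)/√(π² + ln²(OS)) with OS = 0.0510.
−ln 0.0510 = 2.976, so ζ = 2.976/√(π² + 8.856) = 0.688.
Then ω_n = 4/(ζ t_s) = 4/(0.688 × 6.80) = 0.855 rad/s.

ω_n ≈ 0.855 rad/s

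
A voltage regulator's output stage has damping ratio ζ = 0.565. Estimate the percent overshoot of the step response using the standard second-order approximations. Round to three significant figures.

For an underdamped second-order system, %OS = 100·exp(−πζ/√(1−ζ²)).
πζ/√(1−ζ²) = π·0.565/√(1−0.319) = 2.151, so %OS = 100·e^(−2.151) = 11.6%.

%OS ≈ 11.6%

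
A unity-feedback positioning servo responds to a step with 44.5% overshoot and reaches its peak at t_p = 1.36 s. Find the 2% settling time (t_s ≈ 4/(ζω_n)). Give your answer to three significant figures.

t_s ≈ 6.72 s

ζ from %OS: ζ = |ln 0.445|/√(π²+ln²0.445) = 0.250.
t_p = π/ω_d ⇒ ω_d = 2.31 rad/s; then ω_n = ω_d/√(1−ζ²) = 2.39 rad/s.
t_s ≈ 4/(ζω_n) = 4/(0.250·2.39) = 6.72 s.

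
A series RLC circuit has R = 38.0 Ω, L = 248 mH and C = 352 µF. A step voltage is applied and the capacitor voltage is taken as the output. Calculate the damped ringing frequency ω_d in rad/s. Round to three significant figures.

For a series RLC circuit (capacitor voltage as output), ω_n = 1/√(LC) = 1/√(248 mH · 352 µF) = 107 rad/s.
ζ = (R/2)·√(C/L) = (38.0/2)·√(352 µF/248 mH) = 0.716.
ω_d = ω_n√(1−ζ²) = 74.7 rad/s.

ω_d ≈ 74.7 rad/s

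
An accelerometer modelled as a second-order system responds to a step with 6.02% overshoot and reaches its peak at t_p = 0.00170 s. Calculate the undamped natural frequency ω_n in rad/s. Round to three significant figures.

ω_n ≈ 2480 rad/s

From the overshoot, ζ = −ln(OS)/√(π²+ln²(OS)) = 0.667.
From t_p = π/ω_d, ω_d = π/0.00170 = 1850 rad/s, so ω_n = ω_d/√(1−ζ²) = 2480 rad/s.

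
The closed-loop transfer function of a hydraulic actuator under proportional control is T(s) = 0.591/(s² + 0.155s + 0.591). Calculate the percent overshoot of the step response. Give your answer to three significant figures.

Comparing the denominator to s² + 2ζω_n s + ω_n²: ω_n = √0.591 = 0.769 rad/s, and 2ζω_n = 0.155 so ζ = 0.155/(2·0.769) = 0.101.
%OS = 100·exp(−πζ/√(1−ζ²)) = 72.7%.

%OS ≈ 72.7%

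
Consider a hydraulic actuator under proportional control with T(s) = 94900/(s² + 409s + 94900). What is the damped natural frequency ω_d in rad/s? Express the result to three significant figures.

Matching coefficients with s² + 2ζω_n s + ω_n² gives ω_n² = 94900 ⇒ ω_n = 308 rad/s, and ζ = 409/(2ω_n) = 0.664.
The damped frequency ω_d = ω_n√(1−ζ²) = 230 rad/s.

ω_d ≈ 230 rad/s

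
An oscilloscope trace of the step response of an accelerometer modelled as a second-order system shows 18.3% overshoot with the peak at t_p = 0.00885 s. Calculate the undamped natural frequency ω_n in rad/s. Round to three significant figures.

ζ from %OS: ζ = |ln 0.183|/√(π²+ln²0.183) = 0.476.
From t_p = π/ω_d, ω_d = π/0.00885 = 355 rad/s, so ω_n = ω_d/√(1−ζ²) = 404 rad/s.

ω_n ≈ 404 rad/s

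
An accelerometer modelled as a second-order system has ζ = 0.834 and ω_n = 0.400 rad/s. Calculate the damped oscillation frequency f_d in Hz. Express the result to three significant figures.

f_d ≈ 0.0351 Hz

ω_d = ω_n√(1−ζ²) = 0.400·√0.304 = 0.221 rad/s.
f_d = ω_d/(2π) = 0.0351 Hz.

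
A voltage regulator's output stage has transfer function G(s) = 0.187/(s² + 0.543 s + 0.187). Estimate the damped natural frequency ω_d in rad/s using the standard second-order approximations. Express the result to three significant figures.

ω_d ≈ 0.337 rad/s

Comparing the denominator to s² + 2ζω_n s + ω_n²: ω_n = √0.187 = 0.432 rad/s, and 2ζω_n = 0.543 so ζ = 0.543/(2·0.432) = 0.628.
The damped frequency ω_d = ω_n√(1−ζ²) = 0.337 rad/s.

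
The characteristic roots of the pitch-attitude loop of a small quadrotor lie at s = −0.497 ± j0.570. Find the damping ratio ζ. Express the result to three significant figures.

ζ ≈ 0.657

The poles are at −σ ± jω_d with σ = 0.497 and ω_d = 0.570, so ω_n = √(σ²+ω_d²) = 0.756 rad/s and ζ = σ/ω_n = 0.657.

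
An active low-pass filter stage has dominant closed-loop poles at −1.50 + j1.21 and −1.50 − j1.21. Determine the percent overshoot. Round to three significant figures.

%OS ≈ 2.04%

|pole| = ω_n = √(1.50² + 1.21²) = 1.93 rad/s; ζ = cos θ = σ/ω_n = 0.778.
%OS = 100·exp(−πζ/√(1−ζ²)) = 2.04%.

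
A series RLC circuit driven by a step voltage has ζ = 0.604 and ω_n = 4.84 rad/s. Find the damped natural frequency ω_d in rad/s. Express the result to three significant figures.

ω_d ≈ 3.86 rad/s

ω_d = ω_n√(1−ζ²) = 4.84·√0.635 = 3.86 rad/s.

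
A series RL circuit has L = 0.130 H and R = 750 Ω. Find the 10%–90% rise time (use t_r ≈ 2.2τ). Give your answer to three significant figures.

t_r ≈ 0.000381 s

τ = L/R = 0.130/750 = 0.000173 s.
t_r ≈ 2.2τ = 0.000381 s.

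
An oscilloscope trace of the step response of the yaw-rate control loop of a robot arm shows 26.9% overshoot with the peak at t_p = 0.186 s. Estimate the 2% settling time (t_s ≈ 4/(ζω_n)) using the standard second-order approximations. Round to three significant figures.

From the overshoot, ζ = −ln(OS)/√(π²+ln²(OS)) = 0.386.
t_p = π/ω_d ⇒ ω_d = 16.9 rad/s; then ω_n = ω_d/√(1−ζ²) = 18.3 rad/s.
t_s ≈ 4/(ζω_n) = 4/(0.386·18.3) = 0.567 s.

t_s ≈ 0.567 s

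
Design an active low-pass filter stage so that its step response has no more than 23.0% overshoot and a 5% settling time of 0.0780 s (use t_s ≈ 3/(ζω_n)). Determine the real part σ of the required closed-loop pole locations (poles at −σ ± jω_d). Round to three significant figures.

σ ≈ 38.5

The settling-time spec alone fixes σ = ζω_n = 3/t_s = 3/0.0780 = 38.5.
(Overshoot then fixes ζ = 0.424 and hence ω_d = σ·√(1−ζ²)/ζ = 82.2 rad/s.)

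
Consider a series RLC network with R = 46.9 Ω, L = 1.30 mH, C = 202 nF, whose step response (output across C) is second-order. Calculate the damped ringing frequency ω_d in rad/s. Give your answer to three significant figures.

For a series RLC circuit (capacitor voltage as output), ω_n = 1/√(LC) = 1/√(1.30 mH · 202 nF) = 61700 rad/s.
ζ = (R/2)·√(C/L) = (46.9/2)·√(202 nF/1.30 mH) = 0.292.
ω_d = 61700·√(1 − 0.292²) = 59000 rad/s.

ω_d ≈ 59000 rad/s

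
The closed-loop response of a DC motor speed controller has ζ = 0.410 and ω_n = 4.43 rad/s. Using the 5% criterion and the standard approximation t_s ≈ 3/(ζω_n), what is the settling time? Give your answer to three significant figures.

t_s ≈ 3/(ζω_n) = 3/(0.410 × 4.43) = 1.65 s.

t_s ≈ 1.65 s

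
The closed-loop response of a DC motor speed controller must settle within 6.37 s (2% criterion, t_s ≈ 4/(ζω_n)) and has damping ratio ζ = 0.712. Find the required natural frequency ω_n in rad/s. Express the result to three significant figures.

Rearranging t_s ≈ 4/(ζω_n) gives ω_n = 4/(ζ·t_s) = 4/(0.712 × 6.37) = 0.882 rad/s.

ω_n ≈ 0.882 rad/s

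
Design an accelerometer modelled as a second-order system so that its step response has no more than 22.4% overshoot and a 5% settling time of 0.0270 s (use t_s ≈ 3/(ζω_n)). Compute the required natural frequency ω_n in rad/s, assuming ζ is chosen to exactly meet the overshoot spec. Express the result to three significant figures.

ω_n ≈ 258 rad/s

From %OS = 100·exp(−πζ/√(1−ζ²)), invert to get ζ = −ln(OS)/√(π² + ln²(OS)) with OS = 0.224.
−ln 0.224 = 1.496, so ζ = 1.496/√(π² + 2.238) = 0.430.
Then ω_n = 3/(ζ t_s) = 3/(0.430 × 0.0270) = 258 rad/s.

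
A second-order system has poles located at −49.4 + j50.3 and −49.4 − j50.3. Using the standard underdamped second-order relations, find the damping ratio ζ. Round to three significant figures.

With σ = 49.4, ω_d = 50.3: ω_n = √(σ²+ω_d²) = 70.5 rad/s, ζ = σ/ω_n = 0.701.

ζ ≈ 0.701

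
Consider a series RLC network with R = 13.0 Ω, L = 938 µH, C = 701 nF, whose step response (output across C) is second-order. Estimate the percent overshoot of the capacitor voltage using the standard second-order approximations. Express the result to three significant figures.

For a series RLC circuit (capacitor voltage as output), ω_n = 1/√(LC) = 1/√(938 µH · 701 nF) = 39000 rad/s.
ζ = (R/2)·√(C/L) = (13.0/2)·√(701 nF/938 µH) = 0.178.
%OS = 100·exp(−πζ/√(1−ζ²)) = 56.7%.

%OS ≈ 56.7%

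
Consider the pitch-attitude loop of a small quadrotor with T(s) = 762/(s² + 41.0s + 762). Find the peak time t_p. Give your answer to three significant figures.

t_p ≈ 0.170 s

Matching coefficients with s² + 2ζω_n s + ω_n² gives ω_n² = 762 ⇒ ω_n = 27.6 rad/s, and ζ = 41.0/(2ω_n) = 0.743.
The damped frequency ω_d = ω_n√(1−ζ²) = 18.5 rad/s. Then t_p = π/ω_d = 0.170 s.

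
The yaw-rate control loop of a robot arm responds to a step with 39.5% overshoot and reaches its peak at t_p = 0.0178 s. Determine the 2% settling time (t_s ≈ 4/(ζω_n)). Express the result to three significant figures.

t_s ≈ 0.0767 s

ζ from %OS: ζ = |ln 0.395|/√(π²+ln²0.395) = 0.284.
t_p = π/ω_d ⇒ ω_d = 176 rad/s; then ω_n = ω_d/√(1−ζ²) = 184 rad/s.
t_s ≈ 4/(ζω_n) = 4/(0.284·184) = 0.0767 s.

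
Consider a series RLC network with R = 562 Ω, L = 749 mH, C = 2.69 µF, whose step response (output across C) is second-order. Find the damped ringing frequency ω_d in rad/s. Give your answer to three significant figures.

For a series RLC circuit (capacitor voltage as output), ω_n = 1/√(LC) = 1/√(749 mH · 2.69 µF) = 705 rad/s.
ζ = (R/2)·√(C/L) = (562/2)·√(2.69 µF/749 mH) = 0.533.
ω_d = ω_n√(1−ζ²) = 596 rad/s.

ω_d ≈ 596 rad/s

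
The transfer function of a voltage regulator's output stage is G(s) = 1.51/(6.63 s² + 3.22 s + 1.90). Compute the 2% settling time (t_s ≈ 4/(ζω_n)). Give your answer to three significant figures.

t_s ≈ 16.5 s

Dividing through by 6.63: denominator becomes s² + 0.4857 s + 0.2866.
So ω_n = √0.2866 = 0.535 rad/s and ζ = 0.4857/(2·0.535) = 0.454.
t_s ≈ 4/(ζω_n) = 16.5 s.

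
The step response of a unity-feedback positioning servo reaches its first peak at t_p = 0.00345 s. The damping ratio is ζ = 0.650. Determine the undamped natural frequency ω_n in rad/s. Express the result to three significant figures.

Peak time t_p = π/ω_d, so ω_d = π/t_p = π/0.00345 = 911 rad/s.
ω_n = ω_d/√(1−ζ²) = 911/√0.577 = 1200 rad/s.

ω_n ≈ 1200 rad/s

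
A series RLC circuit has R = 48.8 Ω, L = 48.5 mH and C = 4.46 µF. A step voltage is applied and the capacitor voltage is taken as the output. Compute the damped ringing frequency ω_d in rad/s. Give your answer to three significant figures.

For a series RLC circuit (capacitor voltage as output), ω_n = 1/√(LC) = 1/√(48.5 mH · 4.46 µF) = 2150 rad/s.
ζ = (R/2)·√(C/L) = (48.8/2)·√(4.46 µF/48.5 mH) = 0.234.
The damped frequency ω_d = ω_n√(1−ζ²) = 2090 rad/s.

ω_d ≈ 2090 rad/s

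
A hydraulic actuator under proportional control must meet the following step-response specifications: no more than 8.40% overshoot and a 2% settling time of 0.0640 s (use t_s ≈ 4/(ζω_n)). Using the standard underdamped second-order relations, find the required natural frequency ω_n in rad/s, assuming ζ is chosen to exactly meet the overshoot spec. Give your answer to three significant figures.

ω_n ≈ 101 rad/s

Inverting the overshoot relation: ζ = |ln 0.0840|/√(π² + ln²0.0840) = 0.619.
From t_s ≈ 4/(ζω_n): ω_n = 4/(ζ·t_s) = 4/(0.619·0.0640) = 101 rad/s.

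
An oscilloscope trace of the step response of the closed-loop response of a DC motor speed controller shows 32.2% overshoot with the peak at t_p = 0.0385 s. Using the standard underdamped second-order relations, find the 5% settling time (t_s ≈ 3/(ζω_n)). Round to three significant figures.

ζ from %OS: ζ = |ln 0.322|/√(π²+ln²0.322) = 0.339.
t_p = π/ω_d ⇒ ω_d = 81.6 rad/s; then ω_n = ω_d/√(1−ζ²) = 86.7 rad/s.
t_s ≈ 3/(ζω_n) = 3/(0.339·86.7) = 0.102 s.

t_s ≈ 0.102 s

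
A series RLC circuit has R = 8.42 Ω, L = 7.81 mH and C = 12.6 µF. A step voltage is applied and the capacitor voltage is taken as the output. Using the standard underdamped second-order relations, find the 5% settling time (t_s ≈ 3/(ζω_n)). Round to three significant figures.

t_s ≈ 0.00557 s

For a series RLC circuit (capacitor voltage as output), ω_n = 1/√(LC) = 1/√(7.81 mH · 12.6 µF) = 3190 rad/s.
ζ = (R/2)·√(C/L) = (8.42/2)·√(12.6 µF/7.81 mH) = 0.169.
t_s ≈ 3/(ζω_n) = 0.00557 s.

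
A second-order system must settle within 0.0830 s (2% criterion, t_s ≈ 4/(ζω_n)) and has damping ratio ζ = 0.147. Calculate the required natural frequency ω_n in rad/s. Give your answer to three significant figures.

ω_n ≈ 328 rad/s

Rearranging t_s ≈ 4/(ζω_n) gives ω_n = 4/(ζ·t_s) = 4/(0.147 × 0.0830) = 328 rad/s.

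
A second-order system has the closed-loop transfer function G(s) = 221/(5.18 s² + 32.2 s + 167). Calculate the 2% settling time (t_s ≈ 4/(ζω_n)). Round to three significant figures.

t_s ≈ 1.29 s

Dividing through by 5.18: denominator becomes s² + 6.216 s + 32.24.
So ω_n = √32.24 = 5.68 rad/s and ζ = 6.216/(2·5.68) = 0.547.
t_s ≈ 4/(ζω_n) = 1.29 s.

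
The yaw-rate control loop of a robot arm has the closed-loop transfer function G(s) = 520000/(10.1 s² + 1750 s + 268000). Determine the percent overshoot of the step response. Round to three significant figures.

%OS ≈ 13.9%

Dividing through by 10.1: denominator becomes s² + 173.3 s + 26530.
So ω_n = √26530 = 163 rad/s and ζ = 173.3/(2·163) = 0.532.
%OS = 100·exp(−πζ/√(1−ζ²)) = 13.9%.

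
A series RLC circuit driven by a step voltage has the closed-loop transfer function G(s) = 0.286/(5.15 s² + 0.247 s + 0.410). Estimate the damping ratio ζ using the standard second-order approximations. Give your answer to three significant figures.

Dividing through by 5.15: denominator becomes s² + 0.04796 s + 0.07961.
So ω_n = √0.07961 = 0.282 rad/s and ζ = 0.04796/(2·0.282) = 0.0850.

ζ ≈ 0.0850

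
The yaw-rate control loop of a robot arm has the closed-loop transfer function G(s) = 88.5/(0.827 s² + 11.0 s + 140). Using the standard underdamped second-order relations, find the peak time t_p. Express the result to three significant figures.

t_p ≈ 0.281 s

Dividing through by 0.827: denominator becomes s² + 13.30 s + 169.3.
So ω_n = √169.3 = 13.0 rad/s and ζ = 13.30/(2·13.0) = 0.511.
ω_d = 13.0·√(1 − 0.511²) = 11.2 rad/s. t_p = π/ω_d = 0.281 s.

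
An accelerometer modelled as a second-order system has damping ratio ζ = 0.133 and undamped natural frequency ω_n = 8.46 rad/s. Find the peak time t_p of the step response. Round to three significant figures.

t_p ≈ 0.375 s

The damped frequency is ω_d = ω_n√(1−ζ²) = 8.46·√(1−0.0177) = 8.38 rad/s.
Peak time t_p = π/ω_d = π/8.38 = 0.375 s.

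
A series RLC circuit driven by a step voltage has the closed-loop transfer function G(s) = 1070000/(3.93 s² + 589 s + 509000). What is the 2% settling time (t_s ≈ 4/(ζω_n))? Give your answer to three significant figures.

t_s ≈ 0.0534 s

Dividing through by 3.93: denominator becomes s² + 149.9 s + 129500.
So ω_n = √129500 = 360 rad/s and ζ = 149.9/(2·360) = 0.208.
t_s ≈ 4/(ζω_n) = 0.0534 s.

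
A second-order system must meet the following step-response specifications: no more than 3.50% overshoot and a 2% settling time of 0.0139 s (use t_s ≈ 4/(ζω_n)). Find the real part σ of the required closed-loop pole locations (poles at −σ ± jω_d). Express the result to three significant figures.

The settling-time spec alone fixes σ = ζω_n = 4/t_s = 4/0.0139 = 288.
(Overshoot then fixes ζ = 0.730 and hence ω_d = σ·√(1−ζ²)/ζ = 270 rad/s.)

σ ≈ 288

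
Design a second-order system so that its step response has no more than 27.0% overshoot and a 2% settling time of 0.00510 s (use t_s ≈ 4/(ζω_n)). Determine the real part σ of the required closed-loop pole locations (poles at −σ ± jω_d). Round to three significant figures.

σ ≈ 784

The settling-time spec alone fixes σ = ζω_n = 4/t_s = 4/0.00510 = 784.
(Overshoot then fixes ζ = 0.385 and hence ω_d = σ·√(1−ζ²)/ζ = 1880 rad/s.)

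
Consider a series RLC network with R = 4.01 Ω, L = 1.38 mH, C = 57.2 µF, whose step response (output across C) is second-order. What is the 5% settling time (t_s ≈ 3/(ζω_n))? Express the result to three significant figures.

For a series RLC circuit (capacitor voltage as output), ω_n = 1/√(LC) = 1/√(1.38 mH · 57.2 µF) = 3560 rad/s.
ζ = (R/2)·√(C/L) = (4.01/2)·√(57.2 µF/1.38 mH) = 0.408.
t_s ≈ 3/(ζω_n) = 0.00206 s.

t_s ≈ 0.00206 s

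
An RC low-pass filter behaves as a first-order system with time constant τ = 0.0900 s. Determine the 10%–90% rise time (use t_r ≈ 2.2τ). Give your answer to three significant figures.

t_r ≈ 0.198 s

t_r ≈ 2.2τ = 0.198 s.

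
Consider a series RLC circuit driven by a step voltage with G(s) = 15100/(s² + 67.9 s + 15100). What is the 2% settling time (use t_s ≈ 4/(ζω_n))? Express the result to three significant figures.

Comparing the denominator to s² + 2ζω_n s + ω_n²: ω_n = √15100 = 123 rad/s, and 2ζω_n = 67.9 so ζ = 67.9/(2·123) = 0.276.
t_s ≈ 4/(ζω_n) = 4/(0.276·123) = 0.118 s.

t_s ≈ 0.118 s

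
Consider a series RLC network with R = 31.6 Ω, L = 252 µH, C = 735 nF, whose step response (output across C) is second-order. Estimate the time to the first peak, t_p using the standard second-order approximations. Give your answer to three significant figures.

For a series RLC circuit (capacitor voltage as output), ω_n = 1/√(LC) = 1/√(252 µH · 735 nF) = 73500 rad/s.
ζ = (R/2)·√(C/L) = (31.6/2)·√(735 nF/252 µH) = 0.853.
ω_d = 73500·√(1 − 0.853²) = 38300 rad/s. t_p = π/ω_d = 0.0000820 s.

t_p ≈ 0.0000820 s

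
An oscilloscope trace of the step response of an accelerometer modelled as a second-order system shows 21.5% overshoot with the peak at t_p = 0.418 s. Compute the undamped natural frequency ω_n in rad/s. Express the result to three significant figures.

ω_n ≈ 8.37 rad/s

ζ from %OS: ζ = |ln 0.215|/√(π²+ln²0.215) = 0.439.
t_p = π/ω_d ⇒ ω_d = 7.52 rad/s; then ω_n = ω_d/√(1−ζ²) = 8.37 rad/s.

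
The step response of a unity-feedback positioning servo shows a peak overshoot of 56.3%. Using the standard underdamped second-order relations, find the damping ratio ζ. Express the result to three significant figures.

From %OS = 100·exp(−πζ/√(1−ζ²)), invert to get ζ = −ln(OS)/√(π² + ln²(OS)) with OS = 0.563.
−ln 0.563 = 0.5745, so ζ = 0.5745/√(π² + 0.3300) = 0.180.

ζ ≈ 0.180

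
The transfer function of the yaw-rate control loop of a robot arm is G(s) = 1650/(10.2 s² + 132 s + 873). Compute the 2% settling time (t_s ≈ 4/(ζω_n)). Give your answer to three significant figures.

Dividing through by 10.2: denominator becomes s² + 12.94 s + 85.59.
So ω_n = √85.59 = 9.25 rad/s and ζ = 12.94/(2·9.25) = 0.699.
t_s ≈ 4/(ζω_n) = 0.618 s.

t_s ≈ 0.618 s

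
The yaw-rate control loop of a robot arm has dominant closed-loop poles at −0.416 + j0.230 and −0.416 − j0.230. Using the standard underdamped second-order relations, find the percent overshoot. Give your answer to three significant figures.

The poles are at −σ ± jω_d with σ = 0.416 and ω_d = 0.230, so ω_n = √(σ²+ω_d²) = 0.475 rad/s and ζ = σ/ω_n = 0.875.
Overshoot: exp(−π·0.875/√(1−0.875²)) = 0.00341, i.e. 0.341%.

%OS ≈ 0.341%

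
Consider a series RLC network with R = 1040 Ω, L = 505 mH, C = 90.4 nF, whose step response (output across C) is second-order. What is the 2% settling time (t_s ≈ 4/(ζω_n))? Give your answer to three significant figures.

For a series RLC circuit (capacitor voltage as output), ω_n = 1/√(LC) = 1/√(505 mH · 90.4 nF) = 4680 rad/s.
ζ = (R/2)·√(C/L) = (1040/2)·√(90.4 nF/505 mH) = 0.220.
t_s ≈ 4/(ζω_n) = 0.00388 s.

t_s ≈ 0.00388 s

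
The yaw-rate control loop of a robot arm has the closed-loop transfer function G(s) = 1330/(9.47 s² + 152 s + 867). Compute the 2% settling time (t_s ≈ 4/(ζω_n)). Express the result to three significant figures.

Dividing through by 9.47: denominator becomes s² + 16.05 s + 91.55.
So ω_n = √91.55 = 9.57 rad/s and ζ = 16.05/(2·9.57) = 0.839.
t_s ≈ 4/(ζω_n) = 0.498 s.

t_s ≈ 0.498 s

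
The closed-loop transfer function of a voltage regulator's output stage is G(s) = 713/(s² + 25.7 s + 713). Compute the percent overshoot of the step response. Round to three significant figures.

Matching coefficients with s² + 2ζω_n s + ω_n² gives ω_n² = 713 ⇒ ω_n = 26.7 rad/s, and ζ = 25.7/(2ω_n) = 0.481.
%OS = 100·exp(−πζ/√(1−ζ²)) = 17.8%.

%OS ≈ 17.8%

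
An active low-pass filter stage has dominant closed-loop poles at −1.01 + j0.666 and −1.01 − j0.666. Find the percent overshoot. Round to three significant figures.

The poles are at −σ ± jω_d with σ = 1.01 and ω_d = 0.666, so ω_n = √(σ²+ω_d²) = 1.21 rad/s and ζ = σ/ω_n = 0.835.
%OS = 100 e^{−πζ/√(1−ζ²)} with ζ = 0.835 gives 0.853%.

%OS ≈ 0.853%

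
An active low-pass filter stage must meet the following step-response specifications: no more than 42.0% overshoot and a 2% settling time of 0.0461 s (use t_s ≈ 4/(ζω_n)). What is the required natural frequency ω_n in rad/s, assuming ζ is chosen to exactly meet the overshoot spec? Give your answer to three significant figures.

ω_n ≈ 326 rad/s

Inverting the overshoot relation: ζ = |ln 0.420|/√(π² + ln²0.420) = 0.266.
From t_s ≈ 4/(ζω_n): ω_n = 4/(ζ·t_s) = 4/(0.266·0.0461) = 326 rad/s.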